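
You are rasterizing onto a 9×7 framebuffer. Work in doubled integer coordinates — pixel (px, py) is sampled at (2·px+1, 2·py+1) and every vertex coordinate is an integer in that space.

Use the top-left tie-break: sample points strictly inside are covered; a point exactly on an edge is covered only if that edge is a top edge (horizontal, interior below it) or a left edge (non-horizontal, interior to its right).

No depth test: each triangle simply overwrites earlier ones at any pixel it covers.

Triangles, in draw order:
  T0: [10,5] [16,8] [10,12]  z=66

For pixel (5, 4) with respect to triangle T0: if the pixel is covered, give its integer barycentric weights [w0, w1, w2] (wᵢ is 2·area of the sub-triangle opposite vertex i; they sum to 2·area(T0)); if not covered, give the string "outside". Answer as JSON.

T0:
  2·area = 42
  edge (10, 5)→(16, 8): d=(6,3) right/bottom  bias=-1
  edge (16, 8)→(10, 12): d=(-6,4) right/bottom  bias=-1
  edge (10, 12)→(10, 5): d=(0,-7) top-left  bias=+0
    (5,3)@(11, 7): e=[9,26,7] → X
    (6,3)@(13, 7): e=[3,18,21] → X
    (7,3)@(15, 7): e=[-3,10,35] → .
    (5,4)@(11, 9): e=[21,14,7] → X
    (7,4)@(15, 9): e=[9,-2,35] → .
    (5,5)@(11, 11): e=[33,2,7] → X
    (6,5)@(13, 11): e=[27,-6,21] → .
    (5,6)@(11, 13): e=[45,-10,7] → .
  covered (5 px):
    . . . . . . . . .
    . . . . . . . . .
    . . . . . . . . .
    . . . . . X X . .
    . . . . . X X . .
    . . . . . X . . .
    . . . . . . . . .

Result: [14,7,21]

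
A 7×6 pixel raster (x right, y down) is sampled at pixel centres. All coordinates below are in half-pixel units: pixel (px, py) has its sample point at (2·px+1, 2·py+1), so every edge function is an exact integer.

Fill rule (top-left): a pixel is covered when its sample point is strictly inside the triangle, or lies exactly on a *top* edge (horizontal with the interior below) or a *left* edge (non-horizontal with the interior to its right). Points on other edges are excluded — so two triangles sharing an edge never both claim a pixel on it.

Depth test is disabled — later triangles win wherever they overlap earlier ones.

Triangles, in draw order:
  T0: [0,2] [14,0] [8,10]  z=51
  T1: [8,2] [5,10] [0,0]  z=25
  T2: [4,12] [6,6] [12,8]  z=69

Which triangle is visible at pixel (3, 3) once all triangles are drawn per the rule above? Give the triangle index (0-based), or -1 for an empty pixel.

T0:
  2·area = 128
  edge (0, 2)→(14, 0): d=(14,-2) top-left  bias=+0
  edge (14, 0)→(8, 10): d=(-6,10) right/bottom  bias=-1
  edge (8, 10)→(0, 2): d=(-8,-8) top-left  bias=+0
    (3,0)@(7, 1): e=[0,64,64] → X  [on edge]
    (4,0)@(9, 1): e=[4,44,80] → X
    (5,0)@(11, 1): e=[8,24,96] → X
    (6,0)@(13, 1): e=[12,4,112] → X
    (0,1)@(1, 3): e=[16,112,0] → X  [on edge]
    (1,1)@(3, 3): e=[20,92,16] → X
    (2,1)@(5, 3): e=[24,72,32] → X
    (6,1)@(13, 3): e=[40,-8,96] → .
    (0,2)@(1, 5): e=[44,100,-16] → .
    (1,2)@(3, 5): e=[48,80,0] → X  [on edge]
    (5,2)@(11, 5): e=[64,0,64] → .  [on edge]
    (1,3)@(3, 7): e=[76,68,-16] → .
    (2,3)@(5, 7): e=[80,48,0] → X  [on edge]
    (3,4)@(7, 9): e=[112,16,0] → X  [on edge]
    (4,5)@(9, 11): e=[144,-16,0] → .  [on edge]
  covered (18 px):
    . . . X X X X
    X X X X X X .
    . X X X X . .
    . . X X X . .
    . . . X . . .
    . . . . . . .
T1:
  2·area = 70
  edge (8, 2)→(5, 10): d=(-3,8) right/bottom  bias=-1
  edge (5, 10)→(0, 0): d=(-5,-10) top-left  bias=+0
  edge (0, 0)→(8, 2): d=(8,2) right/bottom  bias=-1
    (0,0)@(1, 1): e=[59,5,6] → X
    (1,0)@(3, 1): e=[43,25,2] → X
    (2,0)@(5, 1): e=[27,45,-2] → .
    (0,1)@(1, 3): e=[53,-5,22] → .
    (1,1)@(3, 3): e=[37,15,18] → X
    (2,1)@(5, 3): e=[21,35,14] → X
    (3,1)@(7, 3): e=[5,55,10] → X
    (4,1)@(9, 3): e=[-11,75,6] → .
    (1,2)@(3, 5): e=[31,5,34] → X
    (3,2)@(7, 5): e=[-1,45,26] → .
    (1,3)@(3, 7): e=[25,-5,50] → .
    (2,3)@(5, 7): e=[9,15,46] → X
  covered (9 px):
    X X . . . . .
    . X X X . . .
    . X X . . . .
    . . X . . . .
    . . X . . . .
    . . . . . . .
T2:
  2·area = 40
  edge (4, 12)→(6, 6): d=(2,-6) top-left  bias=+0
  edge (6, 6)→(12, 8): d=(6,2) right/bottom  bias=-1
  edge (12, 8)→(4, 12): d=(-8,4) right/bottom  bias=-1
    (3,1)@(7, 3): e=[0,-20,60] → .  [on edge]
    (1,2)@(3, 5): e=[-20,0,60] → .  [on edge]
    (3,3)@(7, 7): e=[8,4,28] → X
    (4,3)@(9, 7): e=[20,0,20] → .  [on edge]
    (2,4)@(5, 9): e=[0,20,20] → X  [on edge]
    (4,4)@(9, 9): e=[24,12,4] → X
    (5,4)@(11, 9): e=[36,8,-4] → .
    (2,5)@(5, 11): e=[4,32,4] → X
    (3,5)@(7, 11): e=[16,28,-4] → .
    (4,5)@(9, 11): e=[28,24,-12] → .
  covered (5 px):
    . . . . . . .
    . . . . . . .
    . . . . . . .
    . . . X . . .
    . . X X X . .
    . . X . . . .

Z-buffer (winner per pixel, '.' = empty):
  1 1 . 0 0 0 0
  0 1 1 1 0 0 .
  . 1 1 0 0 . .
  . . 1 2 0 . .
  . . 2 2 2 . .
  . . 2 . . . .

Result: 2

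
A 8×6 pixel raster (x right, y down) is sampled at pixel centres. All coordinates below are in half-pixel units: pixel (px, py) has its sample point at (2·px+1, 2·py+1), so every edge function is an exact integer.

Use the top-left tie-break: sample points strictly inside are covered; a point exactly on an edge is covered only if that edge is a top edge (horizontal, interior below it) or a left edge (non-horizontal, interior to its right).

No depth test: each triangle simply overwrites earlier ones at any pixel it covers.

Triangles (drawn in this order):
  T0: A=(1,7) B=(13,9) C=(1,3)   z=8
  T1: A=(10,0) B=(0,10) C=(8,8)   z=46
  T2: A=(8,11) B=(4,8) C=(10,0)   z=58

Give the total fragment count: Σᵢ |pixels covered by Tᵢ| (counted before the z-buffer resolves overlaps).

T0:
  2·area = 48  (B↔C swapped to make it positive)
  edge (1, 7)→(1, 3): d=(0,-4) top-left  bias=+0
  edge (1, 3)→(13, 9): d=(12,6) right/bottom  bias=-1
  edge (13, 9)→(1, 7): d=(-12,-2) top-left  bias=+0
    (0,0)@(1, 1): e=[0,-24,72] → .  [on edge]
    (0,1)@(1, 3): e=[0,0,48] → .  [on edge]
    (0,2)@(1, 5): e=[0,24,24] → X  [on edge]
    (1,2)@(3, 5): e=[8,12,28] → X
    (2,2)@(5, 5): e=[16,0,32] → .  [on edge]
    (0,3)@(1, 7): e=[0,48,0] → X  [on edge]
    (2,3)@(5, 7): e=[16,24,8] → X
    (3,3)@(7, 7): e=[24,12,12] → X
    (4,3)@(9, 7): e=[32,0,16] → .  [on edge]
    (0,4)@(1, 9): e=[0,72,-24] → .  [on edge]
    (1,4)@(3, 9): e=[8,60,-20] → .
    (2,4)@(5, 9): e=[16,48,-16] → .
    (6,4)@(13, 9): e=[48,0,0] → .  [on edge]
    (0,5)@(1, 11): e=[0,96,-48] → .  [on edge]
  covered (6 px):
    . . . . . . . .
    . . . . . . . .
    X X . . . . . .
    X X X X . . . .
    . . . . . . . .
    . . . . . . . .
T1:
  2·area = 60  (B↔C swapped to make it positive)
  edge (10, 0)→(8, 8): d=(-2,8) right/bottom  bias=-1
  edge (8, 8)→(0, 10): d=(-8,2) right/bottom  bias=-1
  edge (0, 10)→(10, 0): d=(10,-10) top-left  bias=+0
    (4,0)@(9, 1): e=[6,54,0] → X  [on edge]
    (5,0)@(11, 1): e=[-10,50,20] → .
    (3,1)@(7, 3): e=[18,42,0] → X  [on edge]
    (5,1)@(11, 3): e=[-14,34,40] → .
    (2,2)@(5, 5): e=[30,30,0] → X  [on edge]
    (4,2)@(9, 5): e=[-2,22,40] → .
    (1,3)@(3, 7): e=[42,18,0] → X  [on edge]
    (4,3)@(9, 7): e=[-6,6,60] → .
    (0,4)@(1, 9): e=[54,6,0] → X  [on edge]
    (2,4)@(5, 9): e=[22,-2,40] → .
    (3,4)@(7, 9): e=[6,-6,60] → .
    (0,5)@(1, 11): e=[50,-10,20] → .
  covered (10 px):
    . . . . X . . .
    . . . X X . . .
    . . X X . . . .
    . X X X . . . .
    X X . . . . . .
    . . . . . . . .
T2:
  2·area = 50
  edge (8, 11)→(4, 8): d=(-4,-3) top-left  bias=+0
  edge (4, 8)→(10, 0): d=(6,-8) top-left  bias=+0
  edge (10, 0)→(8, 11): d=(-2,11) right/bottom  bias=-1
    (4,1)@(9, 3): e=[35,10,5] → X
    (5,1)@(11, 3): e=[41,26,-17] → .
    (3,2)@(7, 5): e=[21,6,23] → X
    (5,2)@(11, 5): e=[33,38,-21] → .
    (2,3)@(5, 7): e=[7,2,41] → X
    (4,3)@(9, 7): e=[19,34,-3] → .
    (2,4)@(5, 9): e=[-1,14,37] → .
    (3,4)@(7, 9): e=[5,30,15] → X
    (4,4)@(9, 9): e=[11,46,-7] → .
    (3,5)@(7, 11): e=[-3,42,11] → .
  covered (6 px):
    . . . . . . . .
    . . . . X . . .
    . . . X X . . .
    . . X X . . . .
    . . . X . . . .
    . . . . . . . .

Result: 22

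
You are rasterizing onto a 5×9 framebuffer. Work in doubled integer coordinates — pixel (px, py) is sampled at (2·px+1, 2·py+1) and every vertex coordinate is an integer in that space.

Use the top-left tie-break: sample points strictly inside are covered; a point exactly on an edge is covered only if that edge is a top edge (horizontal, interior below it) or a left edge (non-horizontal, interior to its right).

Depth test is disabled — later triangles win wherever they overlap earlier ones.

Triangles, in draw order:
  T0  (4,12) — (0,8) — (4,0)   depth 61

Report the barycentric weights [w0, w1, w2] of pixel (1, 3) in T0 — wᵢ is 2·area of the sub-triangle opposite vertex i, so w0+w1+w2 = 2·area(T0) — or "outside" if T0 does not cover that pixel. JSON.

T0:
  2·area = 48
  edge (4, 12)→(0, 8): d=(-4,-4) top-left  bias=+0
  edge (0, 8)→(4, 0): d=(4,-8) top-left  bias=+0
  edge (4, 0)→(4, 12): d=(0,12) right/bottom  bias=-1
    (1,1)@(3, 3): e=[32,4,12] → █
    (2,1)@(5, 3): e=[40,20,-12] → ·
    (1,2)@(3, 5): e=[24,12,12] → █
    (2,2)@(5, 5): e=[32,28,-12] → ·
    (0,3)@(1, 7): e=[8,4,36] → █
    (2,3)@(5, 7): e=[24,36,-12] → ·
    (0,4)@(1, 9): e=[0,12,36] → █  [on edge]
    (2,4)@(5, 9): e=[16,44,-12] → ·
    (0,5)@(1, 11): e=[-8,20,36] → ·
    (1,5)@(3, 11): e=[0,36,12] → █  [on edge]
    (2,5)@(5, 11): e=[8,52,-12] → ·
    (1,6)@(3, 13): e=[-8,44,12] → ·
    (2,6)@(5, 13): e=[0,60,-12] → ·  [on edge]
    (3,7)@(7, 15): e=[0,84,-36] → ·  [on edge]
    (4,8)@(9, 17): e=[0,108,-60] → ·  [on edge]
  covered (7 px):
    · · · · ·
    · █ · · ·
    · █ · · ·
    █ █ · · ·
    █ █ · · ·
    · █ · · ·
    · · · · ·
    · · · · ·
    · · · · ·

Answer: [20,12,16]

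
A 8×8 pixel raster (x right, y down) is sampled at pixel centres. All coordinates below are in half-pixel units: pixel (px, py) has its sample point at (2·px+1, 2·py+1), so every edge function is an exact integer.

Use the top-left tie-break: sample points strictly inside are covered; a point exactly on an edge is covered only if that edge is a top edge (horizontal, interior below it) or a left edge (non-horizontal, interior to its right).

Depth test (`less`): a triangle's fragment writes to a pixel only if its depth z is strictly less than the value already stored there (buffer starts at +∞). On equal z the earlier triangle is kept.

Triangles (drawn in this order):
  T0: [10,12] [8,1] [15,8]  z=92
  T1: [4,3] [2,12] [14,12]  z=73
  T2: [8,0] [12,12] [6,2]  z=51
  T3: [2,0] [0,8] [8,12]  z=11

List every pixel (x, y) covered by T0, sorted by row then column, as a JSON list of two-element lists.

T0:
  2·area = 63
  edge (10, 12)→(8, 1): d=(-2,-11) top-left  bias=+0
  edge (8, 1)→(15, 8): d=(7,7) right/bottom  bias=-1
  edge (15, 8)→(10, 12): d=(-5,4) right/bottom  bias=-1
    (4,1)@(9, 3): e=[7,7,49] → █
    (5,1)@(11, 3): e=[29,-7,41] → ·
    (4,2)@(9, 5): e=[3,21,39] → █
    (5,2)@(11, 5): e=[25,7,31] → █
    (6,2)@(13, 5): e=[47,-7,23] → ·
    (4,3)@(9, 7): e=[-1,35,29] → ·
    (5,3)@(11, 7): e=[21,21,21] → █
    (6,3)@(13, 7): e=[43,7,13] → █
    (7,3)@(15, 7): e=[65,-7,5] → ·
    (5,4)@(11, 9): e=[17,35,11] → █
    (7,4)@(15, 9): e=[61,7,-5] → ·
    (5,5)@(11, 11): e=[13,49,1] → █
  covered (8 px):
    · · · · · · · ·
    · · · · █ · · ·
    · · · · █ █ · ·
    · · · · · █ █ ·
    · · · · · █ █ ·
    · · · · · █ · ·
    · · · · · · · ·
    · · · · · · · ·
T1:
  2·area = 108  (B↔C swapped to make it positive)
  edge (4, 3)→(14, 12): d=(10,9) right/bottom  bias=-1
  edge (14, 12)→(2, 12): d=(-12,0) right/bottom  bias=-1
  edge (2, 12)→(4, 3): d=(2,-9) top-left  bias=+0
    (2,2)@(5, 5): e=[11,84,13] → █
    (3,2)@(7, 5): e=[-7,84,31] → ·
    (2,3)@(5, 7): e=[31,60,17] → █
    (3,3)@(7, 7): e=[13,60,35] → █
    (4,3)@(9, 7): e=[-5,60,53] → ·
    (1,4)@(3, 9): e=[69,36,3] → █
    (4,4)@(9, 9): e=[15,36,57] → █
    (5,4)@(11, 9): e=[-3,36,75] → ·
    (1,5)@(3, 11): e=[89,12,7] → █
    (5,5)@(11, 11): e=[17,12,79] → █
    (6,5)@(13, 11): e=[-1,12,97] → ·
    (1,6)@(3, 13): e=[109,-12,11] → ·
  covered (12 px):
    · · · · · · · ·
    · · · · · · · ·
    · · █ · · · · ·
    · · █ █ · · · ·
    · █ █ █ █ · · ·
    · █ █ █ █ █ · ·
    · · · · · · · ·
    · · · · · · · ·
T2:
  2·area = 32
  edge (8, 0)→(12, 12): d=(4,12) right/bottom  bias=-1
  edge (12, 12)→(6, 2): d=(-6,-10) top-left  bias=+0
  edge (6, 2)→(8, 0): d=(2,-2) top-left  bias=+0
    (3,0)@(7, 1): e=[16,16,0] → █  [on edge]
    (4,0)@(9, 1): e=[-8,36,4] → ·
    (2,1)@(5, 3): e=[48,-16,0] → ·  [on edge]
    (3,1)@(7, 3): e=[24,4,4] → █
    (4,1)@(9, 3): e=[0,24,8] → ·  [on edge]
    (1,2)@(3, 5): e=[80,-48,0] → ·  [on edge]
    (3,2)@(7, 5): e=[32,-8,8] → ·
    (4,2)@(9, 5): e=[8,12,12] → █
    (5,2)@(11, 5): e=[-16,32,16] → ·
    (0,3)@(1, 7): e=[112,-80,0] → ·  [on edge]
    (4,3)@(9, 7): e=[16,0,16] → █  [on edge]
    (5,3)@(11, 7): e=[-8,20,20] → ·
    (5,4)@(11, 9): e=[0,8,24] → ·  [on edge]
    (6,7)@(13, 15): e=[0,-8,40] → ·  [on edge]
  covered (4 px):
    · · · █ · · · ·
    · · · █ · · · ·
    · · · · █ · · ·
    · · · · █ · · ·
    · · · · · · · ·
    · · · · · · · ·
    · · · · · · · ·
    · · · · · · · ·
T3:
  2·area = 72  (B↔C swapped to make it positive)
  edge (2, 0)→(8, 12): d=(6,12) right/bottom  bias=-1
  edge (8, 12)→(0, 8): d=(-8,-4) top-left  bias=+0
  edge (0, 8)→(2, 0): d=(2,-8) top-left  bias=+0
    (1,1)@(3, 3): e=[6,52,14] → █
    (2,1)@(5, 3): e=[-18,60,30] → ·
    (0,2)@(1, 5): e=[42,28,2] → █
    (2,2)@(5, 5): e=[-6,44,34] → ·
    (0,3)@(1, 7): e=[54,12,6] → █
    (2,3)@(5, 7): e=[6,28,38] → █
    (3,3)@(7, 7): e=[-18,36,54] → ·
    (0,4)@(1, 9): e=[66,-4,10] → ·
    (1,4)@(3, 9): e=[42,4,26] → █
    (3,4)@(7, 9): e=[-6,20,58] → ·
    (1,5)@(3, 11): e=[54,-12,30] → ·
    (2,5)@(5, 11): e=[30,-4,46] → ·
  covered (9 px):
    · · · · · · · ·
    · █ · · · · · ·
    █ █ · · · · · ·
    █ █ █ · · · · ·
    · █ █ · · · · ·
    · · · █ · · · ·
    · · · · · · · ·
    · · · · · · · ·

Final: [[4,1],[4,2],[5,2],[5,3],[6,3],[5,4],[6,4],[5,5]]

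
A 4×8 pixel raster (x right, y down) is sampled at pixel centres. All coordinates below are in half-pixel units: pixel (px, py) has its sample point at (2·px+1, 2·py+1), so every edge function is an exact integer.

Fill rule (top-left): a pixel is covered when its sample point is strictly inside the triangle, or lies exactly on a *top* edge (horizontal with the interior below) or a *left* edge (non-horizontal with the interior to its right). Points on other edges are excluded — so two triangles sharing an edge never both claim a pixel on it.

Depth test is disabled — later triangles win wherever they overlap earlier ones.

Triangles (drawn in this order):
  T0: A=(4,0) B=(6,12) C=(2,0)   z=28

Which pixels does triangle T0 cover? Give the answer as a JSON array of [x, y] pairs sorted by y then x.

T0:
  2·area = 24
  edge (4, 0)→(6, 12): d=(2,12) right/bottom  bias=-1
  edge (6, 12)→(2, 0): d=(-4,-12) top-left  bias=+0
  edge (2, 0)→(4, 0): d=(2,0) top-left  bias=+0
    (1,0)@(3, 1): e=[14,8,2] → X
    (2,0)@(5, 1): e=[-10,32,2] → .
    (1,1)@(3, 3): e=[18,0,6] → X  [on edge]
    (2,1)@(5, 3): e=[-6,24,6] → .
    (1,2)@(3, 5): e=[22,-8,10] → .
    (2,3)@(5, 7): e=[2,8,14] → X
    (3,3)@(7, 7): e=[-22,32,14] → .
    (2,4)@(5, 9): e=[6,0,18] → X  [on edge]
    (3,4)@(7, 9): e=[-18,24,18] → .
    (2,5)@(5, 11): e=[10,-8,22] → .
    (3,7)@(7, 15): e=[-6,0,30] → .  [on edge]
  covered (4 px):
    . X . .
    . X . .
    . . . .
    . . X .
    . . X .
    . . . .
    . . . .
    . . . .

Result: [[1,0],[1,1],[2,3],[2,4]]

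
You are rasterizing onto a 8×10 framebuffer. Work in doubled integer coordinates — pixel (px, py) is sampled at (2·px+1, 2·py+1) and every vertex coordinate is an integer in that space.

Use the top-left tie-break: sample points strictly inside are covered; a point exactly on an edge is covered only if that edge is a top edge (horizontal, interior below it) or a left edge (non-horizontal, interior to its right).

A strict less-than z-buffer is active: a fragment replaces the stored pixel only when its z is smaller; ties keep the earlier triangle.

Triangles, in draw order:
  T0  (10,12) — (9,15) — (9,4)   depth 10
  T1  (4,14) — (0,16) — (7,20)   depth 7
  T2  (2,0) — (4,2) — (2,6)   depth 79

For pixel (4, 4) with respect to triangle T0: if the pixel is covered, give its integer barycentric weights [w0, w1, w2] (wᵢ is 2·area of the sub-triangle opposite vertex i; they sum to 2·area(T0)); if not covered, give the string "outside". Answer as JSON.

T0:
  2·area = 11
  edge (10, 12)→(9, 15): d=(-1,3) right/bottom  bias=-1
  edge (9, 15)→(9, 4): d=(0,-11) top-left  bias=+0
  edge (9, 4)→(10, 12): d=(1,8) right/bottom  bias=-1
    (4,0)@(9, 1): e=[14,0,-3] → ·  [on edge]
    (4,1)@(9, 3): e=[12,0,-1] → ·  [on edge]
    (6,1)@(13, 3): e=[0,44,-33] → ·  [on edge]
    (4,2)@(9, 5): e=[10,0,1] → #  [on edge]
    (5,2)@(11, 5): e=[4,22,-15] → ·
    (4,3)@(9, 7): e=[8,0,3] → #  [on edge]
    (5,3)@(11, 7): e=[2,22,-13] → ·
    (4,4)@(9, 9): e=[6,0,5] → #  [on edge]
    (5,4)@(11, 9): e=[0,22,-11] → ·  [on edge]
    (4,5)@(9, 11): e=[4,0,7] → #  [on edge]
    (5,5)@(11, 11): e=[-2,22,-9] → ·
    (4,6)@(9, 13): e=[2,0,9] → #  [on edge]
    (4,7)@(9, 15): e=[0,0,11] → ·  [on edge]
    (4,8)@(9, 17): e=[-2,0,13] → ·  [on edge]
    (4,9)@(9, 19): e=[-4,0,15] → ·  [on edge]
  covered (5 px):
    · · · · · · · ·
    · · · · · · · ·
    · · · · # · · ·
    · · · · # · · ·
    · · · · # · · ·
    · · · · # · · ·
    · · · · # · · ·
    · · · · · · · ·
    · · · · · · · ·
    · · · · · · · ·
T1:
  2·area = 30  (B↔C swapped to make it positive)
  edge (4, 14)→(7, 20): d=(3,6) right/bottom  bias=-1
  edge (7, 20)→(0, 16): d=(-7,-4) top-left  bias=+0
  edge (0, 16)→(4, 14): d=(4,-2) top-left  bias=+0
    (1,7)@(3, 15): e=[9,19,2] → #
    (2,7)@(5, 15): e=[-3,27,6] → ·
    (1,8)@(3, 17): e=[15,5,10] → #
    (2,8)@(5, 17): e=[3,13,14] → #
    (3,8)@(7, 17): e=[-9,21,18] → ·
    (1,9)@(3, 19): e=[21,-9,18] → ·
    (2,9)@(5, 19): e=[9,-1,22] → ·
  covered (3 px):
    · · · · · · · ·
    · · · · · · · ·
    · · · · · · · ·
    · · · · · · · ·
    · · · · · · · ·
    · · · · · · · ·
    · · · · · · · ·
    · # · · · · · ·
    · # # · · · · ·
    · · · · · · · ·
T2:
  2·area = 12
  edge (2, 0)→(4, 2): d=(2,2) right/bottom  bias=-1
  edge (4, 2)→(2, 6): d=(-2,4) right/bottom  bias=-1
  edge (2, 6)→(2, 0): d=(0,-6) top-left  bias=+0
    (1,0)@(3, 1): e=[0,6,6] → ·  [on edge]
    (1,1)@(3, 3): e=[4,2,6] → #
    (2,1)@(5, 3): e=[0,-6,18] → ·  [on edge]
    (1,2)@(3, 5): e=[8,-2,6] → ·
    (3,2)@(7, 5): e=[0,-18,30] → ·  [on edge]
    (4,3)@(9, 7): e=[0,-30,42] → ·  [on edge]
    (5,4)@(11, 9): e=[0,-42,54] → ·  [on edge]
    (6,5)@(13, 11): e=[0,-54,66] → ·  [on edge]
    (7,6)@(15, 13): e=[0,-66,78] → ·  [on edge]
  covered (1 px):
    · · · · · · · ·
    · # · · · · · ·
    · · · · · · · ·
    · · · · · · · ·
    · · · · · · · ·
    · · · · · · · ·
    · · · · · · · ·
    · · · · · · · ·
    · · · · · · · ·
    · · · · · · · ·

Answer: [0,5,6]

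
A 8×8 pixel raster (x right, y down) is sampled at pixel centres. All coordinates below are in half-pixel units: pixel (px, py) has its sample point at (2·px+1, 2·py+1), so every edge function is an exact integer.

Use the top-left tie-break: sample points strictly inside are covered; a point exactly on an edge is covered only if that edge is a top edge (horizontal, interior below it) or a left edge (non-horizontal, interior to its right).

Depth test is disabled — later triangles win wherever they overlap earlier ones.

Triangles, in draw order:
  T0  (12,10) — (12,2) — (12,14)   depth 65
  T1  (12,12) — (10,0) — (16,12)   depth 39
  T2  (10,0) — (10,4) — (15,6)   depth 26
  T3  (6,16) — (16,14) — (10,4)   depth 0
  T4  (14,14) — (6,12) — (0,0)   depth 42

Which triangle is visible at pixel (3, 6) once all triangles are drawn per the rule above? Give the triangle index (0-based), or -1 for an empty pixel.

T0:
  degenerate (2·area = 0) — covers nothing
T1:
  2·area = 48
  edge (12, 12)→(10, 0): d=(-2,-12) top-left  bias=+0
  edge (10, 0)→(16, 12): d=(6,12) right/bottom  bias=-1
  edge (16, 12)→(12, 12): d=(-4,0) right/bottom  bias=-1
    (5,1)@(11, 3): e=[6,6,36] → #
    (6,1)@(13, 3): e=[30,-18,36] → ·
    (5,2)@(11, 5): e=[2,18,28] → #
    (6,2)@(13, 5): e=[26,-6,28] → ·
    (5,3)@(11, 7): e=[-2,30,20] → ·
    (6,3)@(13, 7): e=[22,6,20] → #
    (7,3)@(15, 7): e=[46,-18,20] → ·
    (6,4)@(13, 9): e=[18,18,12] → #
    (7,4)@(15, 9): e=[42,-6,12] → ·
    (6,5)@(13, 11): e=[14,30,4] → #
    (7,5)@(15, 11): e=[38,6,4] → #
    (6,6)@(13, 13): e=[10,42,-4] → ·
  covered (6 px):
    · · · · · · · ·
    · · · · · # · ·
    · · · · · # · ·
    · · · · · · # ·
    · · · · · · # ·
    · · · · · · # #
    · · · · · · · ·
    · · · · · · · ·
T2:
  2·area = 20  (B↔C swapped to make it positive)
  edge (10, 0)→(15, 6): d=(5,6) right/bottom  bias=-1
  edge (15, 6)→(10, 4): d=(-5,-2) top-left  bias=+0
  edge (10, 4)→(10, 0): d=(0,-4) top-left  bias=+0
    (5,1)@(11, 3): e=[9,7,4] → #
    (6,1)@(13, 3): e=[-3,11,12] → ·
    (5,2)@(11, 5): e=[19,-3,4] → ·
    (6,2)@(13, 5): e=[7,1,12] → #
    (7,2)@(15, 5): e=[-5,5,20] → ·
    (6,3)@(13, 7): e=[17,-9,12] → ·
  covered (2 px):
    · · · · · · · ·
    · · · · · # · ·
    · · · · · · # ·
    · · · · · · · ·
    · · · · · · · ·
    · · · · · · · ·
    · · · · · · · ·
    · · · · · · · ·
T3:
  2·area = 112  (B↔C swapped to make it positive)
  edge (6, 16)→(10, 4): d=(4,-12) top-left  bias=+0
  edge (10, 4)→(16, 14): d=(6,10) right/bottom  bias=-1
  edge (16, 14)→(6, 16): d=(-10,2) right/bottom  bias=-1
    (5,0)@(11, 1): e=[0,-28,140] → ·  [on edge]
    (4,3)@(9, 7): e=[0,28,84] → #  [on edge]
    (5,3)@(11, 7): e=[24,8,80] → #
    (6,3)@(13, 7): e=[48,-12,76] → ·
    (4,4)@(9, 9): e=[8,40,64] → #
    (6,4)@(13, 9): e=[56,0,56] → ·  [on edge]
    (4,5)@(9, 11): e=[16,52,44] → #
    (6,5)@(13, 11): e=[64,12,36] → #
    (7,5)@(15, 11): e=[88,-8,32] → ·
    (3,6)@(7, 13): e=[0,84,28] → #  [on edge]
    (7,6)@(15, 13): e=[96,4,12] → #
    (3,7)@(7, 15): e=[8,96,8] → #
    (5,7)@(11, 15): e=[56,56,0] → ·  [on edge]
  covered (14 px):
    · · · · · · · ·
    · · · · · · · ·
    · · · · · · · ·
    · · · · # # · ·
    · · · · # # · ·
    · · · · # # # ·
    · · · # # # # #
    · · · # # · · ·
T4:
  2·area = 84
  edge (14, 14)→(6, 12): d=(-8,-2) top-left  bias=+0
  edge (6, 12)→(0, 0): d=(-6,-12) top-left  bias=+0
  edge (0, 0)→(14, 14): d=(14,14) right/bottom  bias=-1
    (0,0)@(1, 1): e=[78,6,0] → ·  [on edge]
    (1,1)@(3, 3): e=[66,18,0] → ·  [on edge]
    (1,2)@(3, 5): e=[50,6,28] → #
    (2,2)@(5, 5): e=[54,30,0] → ·  [on edge]
    (1,3)@(3, 7): e=[34,-6,56] → ·
    (2,3)@(5, 7): e=[38,18,28] → #
    (3,3)@(7, 7): e=[42,42,0] → ·  [on edge]
    (2,4)@(5, 9): e=[22,6,56] → #
    (3,4)@(7, 9): e=[26,30,28] → #
    (4,4)@(9, 9): e=[30,54,0] → ·  [on edge]
    (2,5)@(5, 11): e=[6,-6,84] → ·
    (3,5)@(7, 11): e=[10,18,56] → #
    (5,5)@(11, 11): e=[18,66,0] → ·  [on edge]
    (6,6)@(13, 13): e=[6,78,0] → ·  [on edge]
    (7,7)@(15, 15): e=[-6,90,0] → ·  [on edge]
  covered (7 px):
    · · · · · · · ·
    · · · · · · · ·
    · # · · · · · ·
    · · # · · · · ·
    · · # # · · · ·
    · · · # # · · ·
    · · · · · # · ·
    · · · · · · · ·

Z-buffer (winner per pixel, '.' = empty):
  . . . . . . . .
  . . . . . 2 . .
  . 4 . . . 1 2 .
  . . 4 . 3 3 1 .
  . . 4 4 3 3 1 .
  . . . 4 4 3 3 1
  . . . 3 3 4 3 3
  . . . 3 3 . . .

Answer: 3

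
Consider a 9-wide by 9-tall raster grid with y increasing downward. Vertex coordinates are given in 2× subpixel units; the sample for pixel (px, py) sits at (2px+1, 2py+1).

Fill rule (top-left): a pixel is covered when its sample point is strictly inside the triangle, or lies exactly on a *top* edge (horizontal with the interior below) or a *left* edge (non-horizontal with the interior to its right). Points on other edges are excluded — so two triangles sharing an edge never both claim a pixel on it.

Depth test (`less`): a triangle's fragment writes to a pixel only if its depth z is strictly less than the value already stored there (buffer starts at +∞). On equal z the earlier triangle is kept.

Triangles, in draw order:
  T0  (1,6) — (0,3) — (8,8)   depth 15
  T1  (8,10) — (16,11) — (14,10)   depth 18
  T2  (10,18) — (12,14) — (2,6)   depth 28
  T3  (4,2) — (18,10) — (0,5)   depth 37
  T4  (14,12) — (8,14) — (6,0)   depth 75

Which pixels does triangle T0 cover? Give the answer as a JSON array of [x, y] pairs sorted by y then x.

T0:
  2·area = 19
  edge (1, 6)→(0, 3): d=(-1,-3) top-left  bias=+0
  edge (0, 3)→(8, 8): d=(8,5) right/bottom  bias=-1
  edge (8, 8)→(1, 6): d=(-7,-2) top-left  bias=+0
    (0,2)@(1, 5): e=[1,11,7] → █
    (1,2)@(3, 5): e=[7,1,11] → █
    (2,2)@(5, 5): e=[13,-9,15] → ·
    (0,3)@(1, 7): e=[-1,27,-7] → ·
    (1,3)@(3, 7): e=[5,17,-3] → ·
    (2,3)@(5, 7): e=[11,7,1] → █
    (3,3)@(7, 7): e=[17,-3,5] → ·
    (2,4)@(5, 9): e=[9,23,-13] → ·
  covered (3 px):
    · · · · · · · · ·
    · · · · · · · · ·
    █ █ · · · · · · ·
    · · █ · · · · · ·
    · · · · · · · · ·
    · · · · · · · · ·
    · · · · · · · · ·
    · · · · · · · · ·
    · · · · · · · · ·
T1:
  2·area = 6  (B↔C swapped to make it positive)
  edge (8, 10)→(14, 10): d=(6,0) top-left  bias=+0
  edge (14, 10)→(16, 11): d=(2,1) right/bottom  bias=-1
  edge (16, 11)→(8, 10): d=(-8,-1) top-left  bias=+0
  covered (0 px):
    · · · · · · · · ·
    · · · · · · · · ·
    · · · · · · · · ·
    · · · · · · · · ·
    · · · · · · · · ·
    · · · · · · · · ·
    · · · · · · · · ·
    · · · · · · · · ·
    · · · · · · · · ·
T2:
  2·area = 56  (B↔C swapped to make it positive)
  edge (10, 18)→(2, 6): d=(-8,-12) top-left  bias=+0
  edge (2, 6)→(12, 14): d=(10,8) right/bottom  bias=-1
  edge (12, 14)→(10, 18): d=(-2,4) right/bottom  bias=-1
    (1,3)@(3, 7): e=[4,2,50] → █
    (2,3)@(5, 7): e=[28,-14,42] → ·
    (1,4)@(3, 9): e=[-12,22,46] → ·
    (2,4)@(5, 9): e=[12,6,38] → █
    (3,4)@(7, 9): e=[36,-10,30] → ·
    (2,5)@(5, 11): e=[-4,26,34] → ·
    (3,5)@(7, 11): e=[20,10,26] → █
    (4,5)@(9, 11): e=[44,-6,18] → ·
    (3,6)@(7, 13): e=[4,30,22] → █
    (4,6)@(9, 13): e=[28,14,14] → █
    (5,6)@(11, 13): e=[52,-2,6] → ·
    (3,7)@(7, 15): e=[-12,50,18] → ·
  covered (7 px):
    · · · · · · · · ·
    · · · · · · · · ·
    · · · · · · · · ·
    · █ · · · · · · ·
    · · █ · · · · · ·
    · · · █ · · · · ·
    · · · █ █ · · · ·
    · · · · █ █ · · ·
    · · · · · · · · ·
T3:
  2·area = 74
  edge (4, 2)→(18, 10): d=(14,8) right/bottom  bias=-1
  edge (18, 10)→(0, 5): d=(-18,-5) top-left  bias=+0
  edge (0, 5)→(4, 2): d=(4,-3) top-left  bias=+0
    (1,1)@(3, 3): e=[22,51,1] → █
    (2,1)@(5, 3): e=[6,61,7] → █
    (3,1)@(7, 3): e=[-10,71,13] → ·
    (0,2)@(1, 5): e=[66,5,3] → █
    (3,2)@(7, 5): e=[18,35,21] → █
    (4,2)@(9, 5): e=[2,45,27] → █
    (5,2)@(11, 5): e=[-14,55,33] → ·
    (0,3)@(1, 7): e=[94,-31,11] → ·
    (1,3)@(3, 7): e=[78,-21,17] → ·
    (2,3)@(5, 7): e=[62,-11,23] → ·
    (3,3)@(7, 7): e=[46,-1,29] → ·
    (4,3)@(9, 7): e=[30,9,35] → █
  covered (10 px):
    · · · · · · · · ·
    · █ █ · · · · · ·
    █ █ █ █ █ · · · ·
    · · · · █ █ · · ·
    · · · · · · · █ ·
    · · · · · · · · ·
    · · · · · · · · ·
    · · · · · · · · ·
    · · · · · · · · ·
T4:
  2·area = 88
  edge (14, 12)→(8, 14): d=(-6,2) right/bottom  bias=-1
  edge (8, 14)→(6, 0): d=(-2,-14) top-left  bias=+0
  edge (6, 0)→(14, 12): d=(8,12) right/bottom  bias=-1
    (3,1)@(7, 3): e=[68,8,12] → █
    (4,1)@(9, 3): e=[64,36,-12] → ·
    (3,2)@(7, 5): e=[56,4,28] → █
    (4,2)@(9, 5): e=[52,32,4] → █
    (5,2)@(11, 5): e=[48,60,-20] → ·
    (3,3)@(7, 7): e=[44,0,44] → █  [on edge]
    (5,3)@(11, 7): e=[36,56,-4] → ·
    (3,4)@(7, 9): e=[32,-4,60] → ·
    (4,4)@(9, 9): e=[28,24,36] → █
    (5,4)@(11, 9): e=[24,52,12] → █
    (6,4)@(13, 9): e=[20,80,-12] → ·
    (4,5)@(9, 11): e=[16,20,52] → █
    (8,5)@(17, 11): e=[0,132,-44] → ·  [on edge]
    (5,6)@(11, 13): e=[0,44,44] → ·  [on edge]
    (2,7)@(5, 15): e=[0,-44,132] → ·  [on edge]
  covered (11 px):
    · · · · · · · · ·
    · · · █ · · · · ·
    · · · █ █ · · · ·
    · · · █ █ · · · ·
    · · · · █ █ · · ·
    · · · · █ █ █ · ·
    · · · · █ · · · ·
    · · · · · · · · ·
    · · · · · · · · ·

Answer: [[0,2],[1,2],[2,3]]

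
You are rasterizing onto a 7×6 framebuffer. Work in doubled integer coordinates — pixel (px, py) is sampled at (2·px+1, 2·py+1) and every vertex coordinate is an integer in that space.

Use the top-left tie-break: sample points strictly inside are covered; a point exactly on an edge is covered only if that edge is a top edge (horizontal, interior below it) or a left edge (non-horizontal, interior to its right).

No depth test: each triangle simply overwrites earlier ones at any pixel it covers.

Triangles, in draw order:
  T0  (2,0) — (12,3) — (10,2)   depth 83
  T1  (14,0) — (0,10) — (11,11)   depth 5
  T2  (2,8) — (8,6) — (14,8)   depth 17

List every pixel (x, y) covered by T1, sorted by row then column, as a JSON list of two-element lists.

T0:
  2·area = 4  (B↔C swapped to make it positive)
  edge (2, 0)→(10, 2): d=(8,2) right/bottom  bias=-1
  edge (10, 2)→(12, 3): d=(2,1) right/bottom  bias=-1
  edge (12, 3)→(2, 0): d=(-10,-3) top-left  bias=+0
  covered (0 px):
    · · · · · · ·
    · · · · · · ·
    · · · · · · ·
    · · · · · · ·
    · · · · · · ·
    · · · · · · ·
T1:
  2·area = 124  (B↔C swapped to make it positive)
  edge (14, 0)→(11, 11): d=(-3,11) right/bottom  bias=-1
  edge (11, 11)→(0, 10): d=(-11,-1) top-left  bias=+0
  edge (0, 10)→(14, 0): d=(14,-10) top-left  bias=+0
    (6,0)@(13, 1): e=[8,112,4] → #
    (5,1)@(11, 3): e=[24,88,12] → #
    (3,2)@(7, 5): e=[62,62,0] → #  [on edge]
    (4,2)@(9, 5): e=[40,64,20] → #
    (6,2)@(13, 5): e=[-4,68,60] → ·
    (2,3)@(5, 7): e=[78,38,8] → #
    (6,3)@(13, 7): e=[-10,46,88] → ·
    (1,4)@(3, 9): e=[94,14,16] → #
    (6,4)@(13, 9): e=[-16,24,116] → ·
    (1,5)@(3, 11): e=[88,-8,44] → ·
    (2,5)@(5, 11): e=[66,-6,64] → ·
    (3,5)@(7, 11): e=[44,-4,84] → ·
    (5,5)@(11, 11): e=[0,0,124] → ·  [on edge]
  covered (15 px):
    · · · · · · #
    · · · · · # #
    · · · # # # ·
    · · # # # # ·
    · # # # # # ·
    · · · · · · ·
T2:
  2·area = 24
  edge (2, 8)→(8, 6): d=(6,-2) top-left  bias=+0
  edge (8, 6)→(14, 8): d=(6,2) right/bottom  bias=-1
  edge (14, 8)→(2, 8): d=(-12,0) right/bottom  bias=-1
    (2,2)@(5, 5): e=[-12,0,36] → ·  [on edge]
    (5,2)@(11, 5): e=[0,-12,36] → ·  [on edge]
    (2,3)@(5, 7): e=[0,12,12] → #  [on edge]
    (3,3)@(7, 7): e=[4,8,12] → #
    (4,3)@(9, 7): e=[8,4,12] → #
    (5,3)@(11, 7): e=[12,0,12] → ·  [on edge]
    (2,4)@(5, 9): e=[12,24,-12] → ·
    (3,4)@(7, 9): e=[16,20,-12] → ·
    (4,4)@(9, 9): e=[20,16,-12] → ·
  covered (3 px):
    · · · · · · ·
    · · · · · · ·
    · · · · · · ·
    · · # # # · ·
    · · · · · · ·
    · · · · · · ·

Answer: [[6,0],[5,1],[6,1],[3,2],[4,2],[5,2],[2,3],[3,3],[4,3],[5,3],[1,4],[2,4],[3,4],[4,4],[5,4]]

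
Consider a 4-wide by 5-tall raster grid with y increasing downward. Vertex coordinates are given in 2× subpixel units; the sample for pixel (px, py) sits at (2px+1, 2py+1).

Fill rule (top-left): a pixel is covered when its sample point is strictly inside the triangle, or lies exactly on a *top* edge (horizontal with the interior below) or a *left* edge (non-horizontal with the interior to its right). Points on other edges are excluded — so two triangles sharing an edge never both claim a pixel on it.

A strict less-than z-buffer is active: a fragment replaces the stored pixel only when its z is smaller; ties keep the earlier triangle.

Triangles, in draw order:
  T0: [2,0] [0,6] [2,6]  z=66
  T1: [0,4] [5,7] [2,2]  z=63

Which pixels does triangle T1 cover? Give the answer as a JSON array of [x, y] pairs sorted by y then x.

T0:
  2·area = 12  (B↔C swapped to make it positive)
  edge (2, 0)→(2, 6): d=(0,6) right/bottom  bias=-1
  edge (2, 6)→(0, 6): d=(-2,0) right/bottom  bias=-1
  edge (0, 6)→(2, 0): d=(2,-6) top-left  bias=+0
    (0,1)@(1, 3): e=[6,6,0] → X  [on edge]
    (1,1)@(3, 3): e=[-6,6,12] → .
    (0,2)@(1, 5): e=[6,2,4] → X
    (1,2)@(3, 5): e=[-6,2,16] → .
    (0,3)@(1, 7): e=[6,-2,8] → .
  covered (2 px):
    . . . .
    X . . .
    X . . .
    . . . .
    . . . .
T1:
  2·area = 16  (B↔C swapped to make it positive)
  edge (0, 4)→(2, 2): d=(2,-2) top-left  bias=+0
  edge (2, 2)→(5, 7): d=(3,5) right/bottom  bias=-1
  edge (5, 7)→(0, 4): d=(-5,-3) top-left  bias=+0
    (1,0)@(3, 1): e=[0,-8,24] → .  [on edge]
    (0,1)@(1, 3): e=[0,8,8] → X  [on edge]
    (1,1)@(3, 3): e=[4,-2,14] → .
    (0,2)@(1, 5): e=[4,14,-2] → .
    (1,2)@(3, 5): e=[8,4,4] → X
    (2,2)@(5, 5): e=[12,-6,10] → .
    (1,3)@(3, 7): e=[12,10,-6] → .
    (2,3)@(5, 7): e=[16,0,0] → .  [on edge]
  covered (2 px):
    . . . .
    X . . .
    . X . .
    . . . .
    . . . .

Answer: [[0,1],[1,2]]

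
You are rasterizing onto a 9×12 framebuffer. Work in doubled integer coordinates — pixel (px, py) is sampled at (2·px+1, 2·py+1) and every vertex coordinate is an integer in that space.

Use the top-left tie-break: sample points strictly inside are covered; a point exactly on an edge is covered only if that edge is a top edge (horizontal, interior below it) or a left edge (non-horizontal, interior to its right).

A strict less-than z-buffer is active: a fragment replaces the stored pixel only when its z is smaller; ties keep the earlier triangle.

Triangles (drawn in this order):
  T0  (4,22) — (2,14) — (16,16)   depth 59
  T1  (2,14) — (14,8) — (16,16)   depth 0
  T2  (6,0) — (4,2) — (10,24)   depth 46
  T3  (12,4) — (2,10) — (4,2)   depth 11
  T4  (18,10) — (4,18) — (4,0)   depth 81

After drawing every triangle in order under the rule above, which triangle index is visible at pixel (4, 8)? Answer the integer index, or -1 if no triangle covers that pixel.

T0:
  2·area = 108
  edge (4, 22)→(2, 14): d=(-2,-8) top-left  bias=+0
  edge (2, 14)→(16, 16): d=(14,2) right/bottom  bias=-1
  edge (16, 16)→(4, 22): d=(-12,6) right/bottom  bias=-1
    (1,7)@(3, 15): e=[6,12,90] → X
    (2,7)@(5, 15): e=[22,8,78] → X
    (3,7)@(7, 15): e=[38,4,66] → X
    (4,7)@(9, 15): e=[54,0,54] → .  [on edge]
    (1,8)@(3, 17): e=[2,40,66] → X
    (4,8)@(9, 17): e=[50,28,30] → X
    (5,8)@(11, 17): e=[66,24,18] → X
    (6,8)@(13, 17): e=[82,20,6] → X
    (7,8)@(15, 17): e=[98,16,-6] → .
    (1,9)@(3, 19): e=[-2,68,42] → .
    (2,9)@(5, 19): e=[14,64,30] → X
    (5,9)@(11, 19): e=[62,52,-6] → .
  covered (13 px):
    . . . . . . . . .
    . . . . . . . . .
    . . . . . . . . .
    . . . . . . . . .
    . . . . . . . . .
    . . . . . . . . .
    . . . . . . . . .
    . X X X . . . . .
    . X X X X X X . .
    . . X X X . . . .
    . . X . . . . . .
    . . . . . . . . .
T1:
  2·area = 108
  edge (2, 14)→(14, 8): d=(12,-6) top-left  bias=+0
  edge (14, 8)→(16, 16): d=(2,8) right/bottom  bias=-1
  edge (16, 16)→(2, 14): d=(-14,-2) top-left  bias=+0
    (6,4)@(13, 9): e=[6,10,92] → X
    (7,4)@(15, 9): e=[18,-6,96] → .
    (4,5)@(9, 11): e=[6,46,56] → X
    (5,5)@(11, 11): e=[18,30,60] → X
    (7,5)@(15, 11): e=[42,-2,68] → .
    (2,6)@(5, 13): e=[6,82,20] → X
    (3,6)@(7, 13): e=[18,66,24] → X
    (7,6)@(15, 13): e=[66,2,40] → X
    (8,6)@(17, 13): e=[78,-14,44] → .
    (2,7)@(5, 15): e=[30,86,-8] → .
    (3,7)@(7, 15): e=[42,70,-4] → .
    (4,7)@(9, 15): e=[54,54,0] → X  [on edge]
  covered (14 px):
    . . . . . . . . .
    . . . . . . . . .
    . . . . . . . . .
    . . . . . . . . .
    . . . . . . X . .
    . . . . X X X . .
    . . X X X X X X .
    . . . . X X X X .
    . . . . . . . . .
    . . . . . . . . .
    . . . . . . . . .
    . . . . . . . . .
T2:
  2·area = 56  (B↔C swapped to make it positive)
  edge (6, 0)→(10, 24): d=(4,24) right/bottom  bias=-1
  edge (10, 24)→(4, 2): d=(-6,-22) top-left  bias=+0
  edge (4, 2)→(6, 0): d=(2,-2) top-left  bias=+0
    (2,0)@(5, 1): e=[28,28,0] → X  [on edge]
    (3,0)@(7, 1): e=[-20,72,4] → .
    (1,1)@(3, 3): e=[84,-28,0] → .  [on edge]
    (2,1)@(5, 3): e=[36,16,4] → X
    (3,1)@(7, 3): e=[-12,60,8] → .
    (0,2)@(1, 5): e=[140,-84,0] → .  [on edge]
    (2,2)@(5, 5): e=[44,4,8] → X
    (3,2)@(7, 5): e=[-4,48,12] → .
    (2,3)@(5, 7): e=[52,-8,12] → .
    (3,3)@(7, 7): e=[4,36,16] → X
    (4,3)@(9, 7): e=[-44,80,20] → .
    (3,4)@(7, 9): e=[12,24,20] → X
    (3,6)@(7, 13): e=[28,0,28] → X  [on edge]
  covered (8 px):
    . . X . . . . . .
    . . X . . . . . .
    . . X . . . . . .
    . . . X . . . . .
    . . . X . . . . .
    . . . X . . . . .
    . . . X . . . . .
    . . . . . . . . .
    . . . . . . . . .
    . . . . X . . . .
    . . . . . . . . .
    . . . . . . . . .
T3:
  2·area = 68
  edge (12, 4)→(2, 10): d=(-10,6) right/bottom  bias=-1
  edge (2, 10)→(4, 2): d=(2,-8) top-left  bias=+0
  edge (4, 2)→(12, 4): d=(8,2) right/bottom  bias=-1
    (8,0)@(17, 1): e=[0,102,-34] → .  [on edge]
    (2,1)@(5, 3): e=[52,10,6] → X
    (3,1)@(7, 3): e=[40,26,2] → X
    (4,1)@(9, 3): e=[28,42,-2] → .
    (2,2)@(5, 5): e=[32,14,22] → X
    (4,2)@(9, 5): e=[8,46,14] → X
    (5,2)@(11, 5): e=[-4,62,10] → .
    (1,3)@(3, 7): e=[24,2,42] → X
    (3,3)@(7, 7): e=[0,34,34] → .  [on edge]
    (4,3)@(9, 7): e=[-12,50,30] → .
    (1,4)@(3, 9): e=[4,6,58] → X
    (2,4)@(5, 9): e=[-8,22,54] → .
  covered (8 px):
    . . . . . . . . .
    . . X X . . . . .
    . . X X X . . . .
    . X X . . . . . .
    . X . . . . . . .
    . . . . . . . . .
    . . . . . . . . .
    . . . . . . . . .
    . . . . . . . . .
    . . . . . . . . .
    . . . . . . . . .
    . . . . . . . . .
T4:
  2·area = 252
  edge (18, 10)→(4, 18): d=(-14,8) right/bottom  bias=-1
  edge (4, 18)→(4, 0): d=(0,-18) top-left  bias=+0
  edge (4, 0)→(18, 10): d=(14,10) right/bottom  bias=-1
    (2,0)@(5, 1): e=[230,18,4] → X
    (3,0)@(7, 1): e=[214,54,-16] → .
    (2,1)@(5, 3): e=[202,18,32] → X
    (3,1)@(7, 3): e=[186,54,12] → X
    (4,1)@(9, 3): e=[170,90,-8] → .
    (2,2)@(5, 5): e=[174,18,60] → X
    (4,2)@(9, 5): e=[142,90,20] → X
    (5,2)@(11, 5): e=[126,126,0] → .  [on edge]
    (2,3)@(5, 7): e=[146,18,88] → X
    (5,3)@(11, 7): e=[98,126,28] → X
    (6,3)@(13, 7): e=[82,162,8] → X
    (7,3)@(15, 7): e=[66,198,-12] → .
  covered (31 px):
    . . X . . . . . .
    . . X X . . . . .
    . . X X X . . . .
    . . X X X X X . .
    . . X X X X X X .
    . . X X X X X X .
    . . X X X X . . .
    . . X X X . . . .
    . . X . . . . . .
    . . . . . . . . .
    . . . . . . . . .
    . . . . . . . . .

Z-buffer (winner per pixel, '.' = empty):
  . . 2 . . . . . .
  . . 3 3 . . . . .
  . . 3 3 3 . . . .
  . 3 3 2 4 4 4 . .
  . 3 4 2 4 4 1 4 .
  . . 4 2 1 1 1 4 .
  . . 1 1 1 1 1 1 .
  . 0 0 0 1 1 1 1 .
  . 0 0 0 0 0 0 . .
  . . 0 0 2 . . . .
  . . 0 . . . . . .
  . . . . . . . . .

Answer: 0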